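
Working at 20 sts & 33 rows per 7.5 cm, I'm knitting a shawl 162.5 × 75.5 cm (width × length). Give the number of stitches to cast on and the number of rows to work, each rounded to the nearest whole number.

Cast on 433 stitches and work 332 rows.

Stitch gauge = 20/7.5 = 2.667 sts/cm; 162.5 × 2.667 = 433.33 → 433 sts.
Row gauge = 33/7.5 = 4.4 rows/cm; 75.5 × 4.4 = 332.20 → 332 rows.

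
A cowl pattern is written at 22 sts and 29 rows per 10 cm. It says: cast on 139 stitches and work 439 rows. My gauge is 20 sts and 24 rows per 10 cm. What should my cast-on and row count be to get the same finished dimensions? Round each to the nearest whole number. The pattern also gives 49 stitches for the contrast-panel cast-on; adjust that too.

Cast on 126 stitches; work 363 rows; contrast-panel cast-on 45 stitches.

Stitches: 139 × 20/22 = 126.36 → 126.
Rows: 439 × 24/29 = 363.31 → 363.
contrast-panel cast-on: 49 × 20/22 = 44.55 → 45.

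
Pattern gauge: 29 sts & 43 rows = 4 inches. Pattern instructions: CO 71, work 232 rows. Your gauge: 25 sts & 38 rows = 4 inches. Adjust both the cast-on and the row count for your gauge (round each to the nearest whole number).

Stitches: 71 × 25/29 = 61.21 → 61.
Rows: 232 × 38/43 = 205.02 → 205.

Cast on 61 stitches; work 205 rows.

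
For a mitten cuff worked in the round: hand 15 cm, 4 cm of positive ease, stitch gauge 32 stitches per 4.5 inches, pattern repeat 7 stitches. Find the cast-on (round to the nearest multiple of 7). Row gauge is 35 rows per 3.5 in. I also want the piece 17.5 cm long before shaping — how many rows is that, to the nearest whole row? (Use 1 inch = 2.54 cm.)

Finished = 15 + 4 = 19 cm.
19 cm × 1/2.54 = 7.48 inches.
32/4.5 = 7.111 sts per in; 7.48 × 7.111 = 53.19 sts.
Nearest multiple of 7 → 56.
17.5 cm = 6.89 inches; × 10 = 68.90 → 69 rows.

Cast on 56 stitches; work 69 rows.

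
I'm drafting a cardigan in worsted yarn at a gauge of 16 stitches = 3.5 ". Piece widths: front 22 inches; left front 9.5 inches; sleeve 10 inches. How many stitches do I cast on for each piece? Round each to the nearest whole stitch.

Rate = 16/3.5 = 4.571 sts per in.
front: 22 × 4.571 = 100.57 → 101.
left front: 9.5 × 4.571 = 43.43 → 43.
sleeve: 10 × 4.571 = 45.71 → 46.

front 101; left front 43; sleeve 46.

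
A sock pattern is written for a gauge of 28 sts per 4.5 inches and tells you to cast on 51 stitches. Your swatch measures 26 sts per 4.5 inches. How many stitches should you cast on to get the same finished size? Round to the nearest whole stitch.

Scale factor = 26 / 28 = 0.929.
51 × 26 / 28 = 47.36 sts.
→ 47 sts.

CO 47 sts.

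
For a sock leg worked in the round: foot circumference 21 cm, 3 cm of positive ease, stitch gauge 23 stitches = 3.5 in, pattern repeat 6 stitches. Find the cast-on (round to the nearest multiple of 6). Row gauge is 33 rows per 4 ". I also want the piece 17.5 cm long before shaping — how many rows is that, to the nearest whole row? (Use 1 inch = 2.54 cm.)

Cast on 60 stitches; work 57 rows.

Finished = 21 + 3 = 24 cm.
24 cm × 1/2.54 = 9.45 inches.
23/3.5 = 6.571 sts per in; 9.45 × 6.571 = 62.09 sts.
Nearest multiple of 6 → 60.
17.5 cm = 6.89 inches; × 8.25 = 56.84 → 57 rows.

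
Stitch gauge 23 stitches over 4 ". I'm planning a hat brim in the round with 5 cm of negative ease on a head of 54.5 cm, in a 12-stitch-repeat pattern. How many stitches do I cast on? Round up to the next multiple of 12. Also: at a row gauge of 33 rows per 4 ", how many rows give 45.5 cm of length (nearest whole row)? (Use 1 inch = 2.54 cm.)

Cast on 120 stitches; work 148 rows.

Finished = 54.5 − 5 = 49.5 cm.
49.5 cm × 1/2.54 = 19.49 inches.
23/4 = 5.75 sts per in; 19.49 × 5.75 = 112.06 sts.
Next multiple of 12 → 120.
45.5 cm = 17.91 inches; × 8.25 = 147.79 → 148 rows.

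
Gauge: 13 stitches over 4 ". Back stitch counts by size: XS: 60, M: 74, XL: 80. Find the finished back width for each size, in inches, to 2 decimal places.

XS 18.46 inches; M 22.77 inches; XL 24.62 inches.

13/4 = 3.25 sts per in.
XS: 60 / 3.25 = 18.462 → 18.46 in.
M: 74 / 3.25 = 22.769 → 22.77 in.
XL: 80 / 3.25 = 24.615 → 24.62 in.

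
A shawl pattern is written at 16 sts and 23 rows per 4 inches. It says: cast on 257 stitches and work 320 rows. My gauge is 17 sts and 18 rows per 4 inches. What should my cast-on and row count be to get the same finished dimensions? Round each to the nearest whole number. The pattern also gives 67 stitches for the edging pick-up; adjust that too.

Stitches: 257 × 17/16 = 273.06 → 273.
Rows: 320 × 18/23 = 250.43 → 250.
edging pick-up: 67 × 17/16 = 71.19 → 71.

Cast on 273 stitches; work 250 rows; edging pick-up 71 stitches.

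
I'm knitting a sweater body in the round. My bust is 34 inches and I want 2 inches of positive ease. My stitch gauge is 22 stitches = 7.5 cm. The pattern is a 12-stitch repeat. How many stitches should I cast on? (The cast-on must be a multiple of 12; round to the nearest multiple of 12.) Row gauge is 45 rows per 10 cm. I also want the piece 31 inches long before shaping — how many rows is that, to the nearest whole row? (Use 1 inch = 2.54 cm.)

Cast on 264 stitches; work 354 rows.

Finished = 34 + 2 = 36 inches.
36 inches × 2.54 = 91.44 cm.
22/7.5 = 2.933 sts per cm; 91.44 × 2.933 = 268.22 sts.
Nearest multiple of 12 → 264.
31 inches = 78.74 cm; × 4.5 = 354.33 → 354 rows.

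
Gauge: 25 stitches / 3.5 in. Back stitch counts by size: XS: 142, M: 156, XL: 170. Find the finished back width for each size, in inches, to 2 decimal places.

25/3.5 = 7.143 sts per in.
XS: 142 / 7.143 = 19.880 → 19.88 in.
M: 156 / 7.143 = 21.840 → 21.84 in.
XL: 170 / 7.143 = 23.800 → 23.80 in.

XS 19.88 inches; M 21.84 inches; XL 23.80 inches.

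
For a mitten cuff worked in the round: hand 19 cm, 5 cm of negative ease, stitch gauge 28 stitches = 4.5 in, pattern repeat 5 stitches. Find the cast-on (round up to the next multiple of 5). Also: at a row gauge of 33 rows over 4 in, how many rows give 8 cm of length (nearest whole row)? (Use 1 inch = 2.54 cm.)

Cast on 35 stitches; work 26 rows.

Finished = 19 − 5 = 14 cm.
14 cm × 1/2.54 = 5.51 inches.
28/4.5 = 6.222 sts per in; 5.51 × 6.222 = 34.30 sts.
Next multiple of 5 → 35.
8 cm = 3.15 inches; × 8.25 = 25.98 → 26 rows.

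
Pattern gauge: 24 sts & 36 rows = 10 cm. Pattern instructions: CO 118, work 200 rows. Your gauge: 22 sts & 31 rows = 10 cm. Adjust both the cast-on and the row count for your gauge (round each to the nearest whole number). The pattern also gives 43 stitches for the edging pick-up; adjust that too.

Stitches: 118 × 22/24 = 108.17 → 108.
Rows: 200 × 31/36 = 172.22 → 172.
edging pick-up: 43 × 22/24 = 39.42 → 39.

Cast on 108 stitches; work 172 rows; edging pick-up 39 stitches.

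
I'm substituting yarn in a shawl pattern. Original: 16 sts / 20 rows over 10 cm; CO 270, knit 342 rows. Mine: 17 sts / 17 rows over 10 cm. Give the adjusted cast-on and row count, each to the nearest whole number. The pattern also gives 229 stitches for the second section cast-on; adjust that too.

Stitches: 270 × 17/16 = 286.88 → 287.
Rows: 342 × 17/20 = 290.70 → 291.
second section cast-on: 229 × 17/16 = 243.31 → 243.

Cast on 287 stitches; work 291 rows; second section cast-on 243 stitches.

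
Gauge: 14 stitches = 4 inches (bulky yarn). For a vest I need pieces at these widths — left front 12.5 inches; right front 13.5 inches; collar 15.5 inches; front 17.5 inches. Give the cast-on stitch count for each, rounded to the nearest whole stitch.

left front 44; right front 47; collar 54; front 61.

Rate = 14/4 = 3.5 sts per in.
left front: 12.5 × 3.5 = 43.75 → 44.
right front: 13.5 × 3.5 = 47.25 → 47.
collar: 15.5 × 3.5 = 54.25 → 54.
front: 17.5 × 3.5 = 61.25 → 61.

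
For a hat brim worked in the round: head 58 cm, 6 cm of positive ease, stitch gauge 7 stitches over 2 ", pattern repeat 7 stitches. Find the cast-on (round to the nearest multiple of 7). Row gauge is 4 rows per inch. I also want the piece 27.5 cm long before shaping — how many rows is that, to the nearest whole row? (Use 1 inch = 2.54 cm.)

Finished = 58 + 6 = 64 cm.
64 cm × 1/2.54 = 25.20 inches.
7/2 = 3.5 sts per in; 25.20 × 3.5 = 88.19 sts.
Nearest multiple of 7 → 91.
27.5 cm = 10.83 inches; × 4 = 43.31 → 43 rows.

Cast on 91 stitches; work 43 rows.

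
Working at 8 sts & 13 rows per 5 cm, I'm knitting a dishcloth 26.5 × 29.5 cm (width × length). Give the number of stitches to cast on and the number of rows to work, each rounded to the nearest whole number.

Cast on 42 stitches and work 77 rows.

Stitch gauge = 8/5 = 1.6 sts/cm; 26.5 × 1.6 = 42.40 → 42 sts.
Row gauge = 13/5 = 2.6 rows/cm; 29.5 × 2.6 = 76.70 → 77 rows.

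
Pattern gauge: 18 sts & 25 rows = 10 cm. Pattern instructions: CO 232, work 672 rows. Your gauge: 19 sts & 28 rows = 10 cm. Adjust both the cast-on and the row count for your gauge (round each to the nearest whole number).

Cast on 245 stitches; work 753 rows.

Stitches: 232 × 19/18 = 244.89 → 245.
Rows: 672 × 28/25 = 752.64 → 753.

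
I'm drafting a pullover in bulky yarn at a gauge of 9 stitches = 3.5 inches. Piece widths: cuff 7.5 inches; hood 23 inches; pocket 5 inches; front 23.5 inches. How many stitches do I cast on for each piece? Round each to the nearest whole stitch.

Rate = 9/3.5 = 2.571 sts per in.
cuff: 7.5 × 2.571 = 19.29 → 19.
hood: 23 × 2.571 = 59.14 → 59.
pocket: 5 × 2.571 = 12.86 → 13.
front: 23.5 × 2.571 = 60.43 → 60.

cuff 19; hood 59; pocket 13; front 60.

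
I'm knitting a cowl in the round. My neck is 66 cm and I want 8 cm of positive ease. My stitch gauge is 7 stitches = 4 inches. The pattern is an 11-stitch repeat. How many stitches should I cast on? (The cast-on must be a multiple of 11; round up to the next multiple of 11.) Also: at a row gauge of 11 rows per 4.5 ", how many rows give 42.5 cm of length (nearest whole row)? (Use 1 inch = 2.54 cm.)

Finished = 66 + 8 = 74 cm.
74 cm × 1/2.54 = 29.13 inches.
7/4 = 1.75 sts per in; 29.13 × 1.75 = 50.98 sts.
Next multiple of 11 → 55.
42.5 cm = 16.73 inches; × 2.444 = 40.90 → 41 rows.

Cast on 55 stitches; work 41 rows.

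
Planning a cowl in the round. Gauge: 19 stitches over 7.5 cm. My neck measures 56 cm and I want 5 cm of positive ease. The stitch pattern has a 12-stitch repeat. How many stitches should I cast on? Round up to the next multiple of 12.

Finished = 56 + 5 = 61 cm.
19 / 7.5 = 2.533 sts/cm.
61 × 2.533 = 154.53 sts.
Next multiple of 12: 156.

156 stitches.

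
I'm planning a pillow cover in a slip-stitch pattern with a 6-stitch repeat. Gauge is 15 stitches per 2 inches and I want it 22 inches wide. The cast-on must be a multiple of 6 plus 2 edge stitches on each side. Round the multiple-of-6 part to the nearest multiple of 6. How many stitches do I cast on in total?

15 / 2 = 7.5 sts per inch.
22 × 7.5 = 165.00 sts.
Less 4 edge sts → 161.00 for the repeat.
Nearest multiple of 6: 162.
Add back 4 edge sts → 166.

CO 166 sts.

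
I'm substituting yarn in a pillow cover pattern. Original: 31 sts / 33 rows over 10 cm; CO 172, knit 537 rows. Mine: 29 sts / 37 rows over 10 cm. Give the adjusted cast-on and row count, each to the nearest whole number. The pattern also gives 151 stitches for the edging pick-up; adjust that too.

Stitches: 172 × 29/31 = 160.90 → 161.
Rows: 537 × 37/33 = 602.09 → 602.
edging pick-up: 151 × 29/31 = 141.26 → 141.

Cast on 161 stitches; work 602 rows; edging pick-up 141 stitches.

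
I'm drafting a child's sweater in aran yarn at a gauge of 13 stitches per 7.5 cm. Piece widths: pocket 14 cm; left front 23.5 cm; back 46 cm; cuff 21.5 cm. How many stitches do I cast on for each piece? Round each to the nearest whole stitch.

pocket 24; left front 41; back 80; cuff 37.

Rate = 13/7.5 = 1.733 sts per cm.
pocket: 14 × 1.733 = 24.27 → 24.
left front: 23.5 × 1.733 = 40.73 → 41.
back: 46 × 1.733 = 79.73 → 80.
cuff: 21.5 × 1.733 = 37.27 → 37.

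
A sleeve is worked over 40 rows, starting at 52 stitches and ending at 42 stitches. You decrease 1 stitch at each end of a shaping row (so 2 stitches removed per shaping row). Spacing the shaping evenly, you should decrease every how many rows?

Stitches to remove: |42 − 52| = 10.
Shaping rows needed: 10 / 2 = 5.
40 rows / 5 = every 8 rows.

Decrease every 8th row.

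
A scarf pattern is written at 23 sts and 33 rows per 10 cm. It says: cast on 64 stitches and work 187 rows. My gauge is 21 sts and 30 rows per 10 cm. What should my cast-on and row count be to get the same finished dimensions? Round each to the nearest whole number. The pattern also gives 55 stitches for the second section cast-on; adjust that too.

Stitches: 64 × 21/23 = 58.43 → 58.
Rows: 187 × 30/33 = 170.00 → 170.
second section cast-on: 55 × 21/23 = 50.22 → 50.

Cast on 58 stitches; work 170 rows; second section cast-on 50 stitches.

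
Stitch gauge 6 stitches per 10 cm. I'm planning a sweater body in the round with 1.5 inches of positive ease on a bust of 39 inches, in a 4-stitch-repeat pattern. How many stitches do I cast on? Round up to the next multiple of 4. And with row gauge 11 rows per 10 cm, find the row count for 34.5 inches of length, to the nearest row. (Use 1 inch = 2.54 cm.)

Cast on 64 stitches; work 96 rows.

Finished = 39 + 1.5 = 40.5 inches.
40.5 inches × 2.54 = 102.87 cm.
6/10 = 0.6 sts per cm; 102.87 × 0.6 = 61.72 sts.
Next multiple of 4 → 64.
34.5 inches = 87.63 cm; × 1.1 = 96.39 → 96 rows.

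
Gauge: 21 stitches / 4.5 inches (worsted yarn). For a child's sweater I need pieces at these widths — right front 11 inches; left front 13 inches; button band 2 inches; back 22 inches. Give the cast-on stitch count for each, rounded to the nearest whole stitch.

right front 51; left front 61; button band 9; back 103.

Rate = 21/4.5 = 4.667 sts per in.
right front: 11 × 4.667 = 51.33 → 51.
left front: 13 × 4.667 = 60.67 → 61.
button band: 2 × 4.667 = 9.33 → 9.
back: 22 × 4.667 = 102.67 → 103.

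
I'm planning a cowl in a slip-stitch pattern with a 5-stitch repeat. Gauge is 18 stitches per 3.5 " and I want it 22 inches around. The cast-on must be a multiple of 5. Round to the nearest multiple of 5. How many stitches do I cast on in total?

115 stitches.

18 / 3.5 = 5.143 sts per inch.
22 × 5.143 = 113.14 sts.
Nearest multiple of 5: 115.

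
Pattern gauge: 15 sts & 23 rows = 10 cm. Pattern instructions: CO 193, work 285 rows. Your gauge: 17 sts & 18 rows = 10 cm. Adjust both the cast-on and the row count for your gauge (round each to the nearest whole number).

Stitches: 193 × 17/15 = 218.73 → 219.
Rows: 285 × 18/23 = 223.04 → 223.

Cast on 219 stitches; work 223 rows.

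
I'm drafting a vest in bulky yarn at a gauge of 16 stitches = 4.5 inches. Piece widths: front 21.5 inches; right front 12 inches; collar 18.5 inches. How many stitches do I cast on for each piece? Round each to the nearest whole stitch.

Rate = 16/4.5 = 3.556 sts per in.
front: 21.5 × 3.556 = 76.44 → 76.
right front: 12 × 3.556 = 42.67 → 43.
collar: 18.5 × 3.556 = 65.78 → 66.

front 76; right front 43; collar 66.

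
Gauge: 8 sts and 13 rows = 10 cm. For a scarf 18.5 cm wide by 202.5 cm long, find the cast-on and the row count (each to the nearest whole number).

Cast on 15 stitches and work 263 rows.

Stitch gauge = 8/10 = 0.8 sts/cm; 18.5 × 0.8 = 14.80 → 15 sts.
Row gauge = 13/10 = 1.3 rows/cm; 202.5 × 1.3 = 263.25 → 263 rows.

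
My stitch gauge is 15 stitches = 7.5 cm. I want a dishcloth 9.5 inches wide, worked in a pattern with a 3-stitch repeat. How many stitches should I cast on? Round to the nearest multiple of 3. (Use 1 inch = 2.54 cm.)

CO 48 sts.

9.5 in = 9.5 × 2.54 = 24.13 cm.
15 / 7.5 = 2 sts/cm.
24.13 × 2 = 48.26 sts.
→ 48.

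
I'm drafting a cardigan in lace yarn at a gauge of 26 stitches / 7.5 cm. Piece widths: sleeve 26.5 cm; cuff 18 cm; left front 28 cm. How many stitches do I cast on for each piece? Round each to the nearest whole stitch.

sleeve 92; cuff 62; left front 97.

Rate = 26/7.5 = 3.467 sts per cm.
sleeve: 26.5 × 3.467 = 91.87 → 92.
cuff: 18 × 3.467 = 62.40 → 62.
left front: 28 × 3.467 = 97.07 → 97.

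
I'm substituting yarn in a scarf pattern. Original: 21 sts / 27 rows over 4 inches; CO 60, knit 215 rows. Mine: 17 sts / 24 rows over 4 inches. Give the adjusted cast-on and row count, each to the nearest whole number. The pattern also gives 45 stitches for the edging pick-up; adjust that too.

Stitches: 60 × 17/21 = 48.57 → 49.
Rows: 215 × 24/27 = 191.11 → 191.
edging pick-up: 45 × 17/21 = 36.43 → 36.

Cast on 49 stitches; work 191 rows; edging pick-up 36 stitches.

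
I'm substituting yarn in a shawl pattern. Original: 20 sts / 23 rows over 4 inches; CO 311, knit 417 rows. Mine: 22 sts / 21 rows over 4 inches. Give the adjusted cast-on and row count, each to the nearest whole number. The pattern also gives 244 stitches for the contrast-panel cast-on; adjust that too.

Stitches: 311 × 22/20 = 342.10 → 342.
Rows: 417 × 21/23 = 380.74 → 381.
contrast-panel cast-on: 244 × 22/20 = 268.40 → 268.

Cast on 342 stitches; work 381 rows; contrast-panel cast-on 268 stitches.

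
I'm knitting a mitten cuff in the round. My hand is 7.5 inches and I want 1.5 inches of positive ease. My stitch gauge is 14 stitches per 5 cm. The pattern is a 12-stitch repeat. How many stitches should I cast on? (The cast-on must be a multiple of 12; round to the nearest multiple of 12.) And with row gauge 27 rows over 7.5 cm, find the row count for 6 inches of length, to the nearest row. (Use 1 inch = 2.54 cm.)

Cast on 60 stitches; work 55 rows.

Finished = 7.5 + 1.5 = 9 inches.
9 inches × 2.54 = 22.86 cm.
14/5 = 2.8 sts per cm; 22.86 × 2.8 = 64.01 sts.
Nearest multiple of 12 → 60.
6 inches = 15.24 cm; × 3.6 = 54.86 → 55 rows.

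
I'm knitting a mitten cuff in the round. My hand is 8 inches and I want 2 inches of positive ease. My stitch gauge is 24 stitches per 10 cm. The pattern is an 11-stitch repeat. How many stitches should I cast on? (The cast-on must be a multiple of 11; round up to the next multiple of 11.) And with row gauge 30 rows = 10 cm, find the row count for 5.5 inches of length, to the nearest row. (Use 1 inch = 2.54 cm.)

Finished = 8 + 2 = 10 inches.
10 inches × 2.54 = 25.40 cm.
24/10 = 2.4 sts per cm; 25.40 × 2.4 = 60.96 sts.
Next multiple of 11 → 66.
5.5 inches = 13.97 cm; × 3 = 41.91 → 42 rows.

Cast on 66 stitches; work 42 rows.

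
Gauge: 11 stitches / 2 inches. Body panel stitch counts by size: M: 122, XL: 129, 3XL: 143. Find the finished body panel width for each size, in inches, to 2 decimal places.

M 22.18 inches; XL 23.45 inches; 3XL 26.00 inches.

11/2 = 5.5 sts per in.
M: 122 / 5.5 = 22.182 → 22.18 in.
XL: 129 / 5.5 = 23.455 → 23.45 in.
3XL: 143 / 5.5 = 26.000 → 26.00 in.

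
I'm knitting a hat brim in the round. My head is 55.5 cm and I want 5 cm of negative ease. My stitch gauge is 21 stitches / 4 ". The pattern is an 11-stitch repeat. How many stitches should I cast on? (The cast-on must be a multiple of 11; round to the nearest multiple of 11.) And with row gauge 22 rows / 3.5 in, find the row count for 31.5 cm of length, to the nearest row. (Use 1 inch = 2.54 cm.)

Cast on 99 stitches; work 78 rows.

Finished = 55.5 − 5 = 50.5 cm.
50.5 cm × 1/2.54 = 19.88 inches.
21/4 = 5.25 sts per in; 19.88 × 5.25 = 104.38 sts.
Nearest multiple of 11 → 99.
31.5 cm = 12.40 inches; × 6.286 = 77.95 → 78 rows.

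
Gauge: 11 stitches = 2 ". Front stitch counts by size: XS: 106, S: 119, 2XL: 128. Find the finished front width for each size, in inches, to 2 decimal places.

XS 19.27 inches; S 21.64 inches; 2XL 23.27 inches.

11/2 = 5.5 sts per in.
XS: 106 / 5.5 = 19.273 → 19.27 in.
S: 119 / 5.5 = 21.636 → 21.64 in.
2XL: 128 / 5.5 = 23.273 → 23.27 in.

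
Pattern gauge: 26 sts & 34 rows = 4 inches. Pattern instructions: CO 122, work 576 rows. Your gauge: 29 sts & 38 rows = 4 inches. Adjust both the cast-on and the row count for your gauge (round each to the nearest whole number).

Cast on 136 stitches; work 644 rows.

Stitches: 122 × 29/26 = 136.08 → 136.
Rows: 576 × 38/34 = 643.76 → 644.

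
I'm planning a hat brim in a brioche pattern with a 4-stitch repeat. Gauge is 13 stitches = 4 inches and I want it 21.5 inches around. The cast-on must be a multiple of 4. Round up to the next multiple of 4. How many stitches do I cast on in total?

CO 72 sts.

13 / 4 = 3.25 sts per inch.
21.5 × 3.25 = 69.88 sts.
Next multiple of 4: 72.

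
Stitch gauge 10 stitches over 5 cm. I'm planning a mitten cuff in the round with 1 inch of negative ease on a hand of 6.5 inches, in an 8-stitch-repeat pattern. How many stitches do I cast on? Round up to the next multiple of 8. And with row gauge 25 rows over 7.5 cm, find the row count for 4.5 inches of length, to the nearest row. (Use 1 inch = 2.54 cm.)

Finished = 6.5 − 1 = 5.5 inches.
5.5 inches × 2.54 = 13.97 cm.
10/5 = 2 sts per cm; 13.97 × 2 = 27.94 sts.
Next multiple of 8 → 32.
4.5 inches = 11.43 cm; × 3.333 = 38.10 → 38 rows.

Cast on 32 stitches; work 38 rows.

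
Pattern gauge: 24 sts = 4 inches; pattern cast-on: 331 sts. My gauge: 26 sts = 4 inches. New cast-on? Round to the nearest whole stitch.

Cast on 359 stitches.

Scale factor = 26 / 24 = 1.083.
331 × 26 / 24 = 358.58 sts.
→ 359 sts.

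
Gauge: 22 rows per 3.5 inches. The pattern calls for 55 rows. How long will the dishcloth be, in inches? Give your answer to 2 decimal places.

8.75 inches.

22 rows / 3.5 inch = 6.286 rows per inch.
55 / 6.286 = 8.750 inches.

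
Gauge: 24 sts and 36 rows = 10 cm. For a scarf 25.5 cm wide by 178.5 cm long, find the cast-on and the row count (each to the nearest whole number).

Stitch gauge = 24/10 = 2.4 sts/cm; 25.5 × 2.4 = 61.20 → 61 sts.
Row gauge = 36/10 = 3.6 rows/cm; 178.5 × 3.6 = 642.60 → 643 rows.

Cast on 61 stitches and work 643 rows.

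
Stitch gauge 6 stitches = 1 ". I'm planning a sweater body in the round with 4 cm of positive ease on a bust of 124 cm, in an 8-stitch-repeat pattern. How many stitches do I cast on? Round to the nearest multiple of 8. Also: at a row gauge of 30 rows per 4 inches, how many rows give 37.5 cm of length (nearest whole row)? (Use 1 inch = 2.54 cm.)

Finished = 124 + 4 = 128 cm.
128 cm × 1/2.54 = 50.39 inches.
6/1 = 6 sts per in; 50.39 × 6 = 302.36 sts.
Nearest multiple of 8 → 304.
37.5 cm = 14.76 inches; × 7.5 = 110.73 → 111 rows.

Cast on 304 stitches; work 111 rows.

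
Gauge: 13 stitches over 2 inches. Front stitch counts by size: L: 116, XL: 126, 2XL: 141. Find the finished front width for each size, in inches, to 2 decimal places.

13/2 = 6.5 sts per in.
L: 116 / 6.5 = 17.846 → 17.85 in.
XL: 126 / 6.5 = 19.385 → 19.38 in.
2XL: 141 / 6.5 = 21.692 → 21.69 in.

L 17.85 inches; XL 19.38 inches; 2XL 21.69 inches.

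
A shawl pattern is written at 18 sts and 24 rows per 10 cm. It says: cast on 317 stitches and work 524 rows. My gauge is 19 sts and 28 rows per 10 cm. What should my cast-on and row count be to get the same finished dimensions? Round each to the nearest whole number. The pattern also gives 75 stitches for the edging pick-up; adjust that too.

Cast on 335 stitches; work 611 rows; edging pick-up 79 stitches.

Stitches: 317 × 19/18 = 334.61 → 335.
Rows: 524 × 28/24 = 611.33 → 611.
edging pick-up: 75 × 19/18 = 79.17 → 79.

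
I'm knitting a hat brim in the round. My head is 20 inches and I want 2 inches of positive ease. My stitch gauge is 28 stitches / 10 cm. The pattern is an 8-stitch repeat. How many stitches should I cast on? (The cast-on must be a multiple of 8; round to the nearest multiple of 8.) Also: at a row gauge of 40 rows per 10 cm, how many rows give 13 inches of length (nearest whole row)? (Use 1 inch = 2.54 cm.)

Finished = 20 + 2 = 22 inches.
22 inches × 2.54 = 55.88 cm.
28/10 = 2.8 sts per cm; 55.88 × 2.8 = 156.46 sts.
Nearest multiple of 8 → 160.
13 inches = 33.02 cm; × 4 = 132.08 → 132 rows.

Cast on 160 stitches; work 132 rows.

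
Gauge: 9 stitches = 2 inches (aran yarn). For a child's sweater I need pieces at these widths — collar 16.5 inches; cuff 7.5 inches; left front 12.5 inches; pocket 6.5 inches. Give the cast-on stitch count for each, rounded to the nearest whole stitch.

collar 74; cuff 34; left front 56; pocket 29.

Rate = 9/2 = 4.5 sts per in.
collar: 16.5 × 4.5 = 74.25 → 74.
cuff: 7.5 × 4.5 = 33.75 → 34.
left front: 12.5 × 4.5 = 56.25 → 56.
pocket: 6.5 × 4.5 = 29.25 → 29.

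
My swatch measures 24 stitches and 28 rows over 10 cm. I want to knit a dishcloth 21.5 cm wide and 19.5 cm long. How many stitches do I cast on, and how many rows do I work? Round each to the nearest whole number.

Cast on 52 stitches and work 55 rows.

Stitch gauge = 24/10 = 2.4 sts/cm; 21.5 × 2.4 = 51.60 → 52 sts.
Row gauge = 28/10 = 2.8 rows/cm; 19.5 × 2.8 = 54.60 → 55 rows.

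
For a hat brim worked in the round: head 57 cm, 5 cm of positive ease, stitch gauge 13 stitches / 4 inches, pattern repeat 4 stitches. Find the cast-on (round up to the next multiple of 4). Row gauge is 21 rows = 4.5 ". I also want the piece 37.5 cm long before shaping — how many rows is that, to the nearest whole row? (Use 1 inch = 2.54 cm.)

Cast on 80 stitches; work 69 rows.

Finished = 57 + 5 = 62 cm.
62 cm × 1/2.54 = 24.41 inches.
13/4 = 3.25 sts per in; 24.41 × 3.25 = 79.33 sts.
Next multiple of 4 → 80.
37.5 cm = 14.76 inches; × 4.667 = 68.90 → 69 rows.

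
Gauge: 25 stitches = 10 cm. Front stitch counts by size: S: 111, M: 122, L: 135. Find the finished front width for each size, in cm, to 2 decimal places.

25/10 = 2.5 sts per cm.
S: 111 / 2.5 = 44.400 → 44.40 cm.
M: 122 / 2.5 = 48.800 → 48.80 cm.
L: 135 / 2.5 = 54.000 → 54.00 cm.

S 44.40 cm; M 48.80 cm; L 54.00 cm.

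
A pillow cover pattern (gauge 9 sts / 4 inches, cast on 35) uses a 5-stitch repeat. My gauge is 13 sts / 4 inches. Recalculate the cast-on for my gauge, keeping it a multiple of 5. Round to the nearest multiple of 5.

50 stitches.

35 × 13 / 9 = 50.56.
Nearest multiple of 5: 50.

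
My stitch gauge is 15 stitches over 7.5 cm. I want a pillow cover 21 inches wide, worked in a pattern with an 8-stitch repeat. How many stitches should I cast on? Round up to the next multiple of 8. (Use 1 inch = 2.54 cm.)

21 in = 21 × 2.54 = 53.34 cm.
15 / 7.5 = 2 sts/cm.
53.34 × 2 = 106.68 sts.
→ 112.

112 stitches.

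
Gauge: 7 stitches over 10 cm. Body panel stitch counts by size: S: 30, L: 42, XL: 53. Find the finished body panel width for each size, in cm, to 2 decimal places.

S 42.86 cm; L 60.00 cm; XL 75.71 cm.

7/10 = 0.7 sts per cm.
S: 30 / 0.7 = 42.857 → 42.86 cm.
L: 42 / 0.7 = 60.000 → 60.00 cm.
XL: 53 / 0.7 = 75.714 → 75.71 cm.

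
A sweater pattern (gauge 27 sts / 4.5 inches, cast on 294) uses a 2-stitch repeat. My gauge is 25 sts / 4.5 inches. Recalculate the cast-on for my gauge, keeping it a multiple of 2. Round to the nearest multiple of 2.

Cast on 272 stitches.

294 × 25 / 27 = 272.22.
Nearest multiple of 2: 272.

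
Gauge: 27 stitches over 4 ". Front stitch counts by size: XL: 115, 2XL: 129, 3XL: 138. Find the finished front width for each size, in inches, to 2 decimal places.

XL 17.04 inches; 2XL 19.11 inches; 3XL 20.44 inches.

27/4 = 6.75 sts per in.
XL: 115 / 6.75 = 17.037 → 17.04 in.
2XL: 129 / 6.75 = 19.111 → 19.11 in.
3XL: 138 / 6.75 = 20.444 → 20.44 in.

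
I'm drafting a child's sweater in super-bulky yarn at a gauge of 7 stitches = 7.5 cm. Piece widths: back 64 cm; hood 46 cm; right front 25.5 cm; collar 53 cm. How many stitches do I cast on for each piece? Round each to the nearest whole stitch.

Rate = 7/7.5 = 0.933 sts per cm.
back: 64 × 0.933 = 59.73 → 60.
hood: 46 × 0.933 = 42.93 → 43.
right front: 25.5 × 0.933 = 23.80 → 24.
collar: 53 × 0.933 = 49.47 → 49.

back 60; hood 43; right front 24; collar 49.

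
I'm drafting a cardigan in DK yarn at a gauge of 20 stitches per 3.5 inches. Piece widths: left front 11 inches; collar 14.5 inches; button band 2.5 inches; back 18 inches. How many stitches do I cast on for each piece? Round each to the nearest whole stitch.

Rate = 20/3.5 = 5.714 sts per in.
left front: 11 × 5.714 = 62.86 → 63.
collar: 14.5 × 5.714 = 82.86 → 83.
button band: 2.5 × 5.714 = 14.29 → 14.
back: 18 × 5.714 = 102.86 → 103.

left front 63; collar 83; button band 14; back 103.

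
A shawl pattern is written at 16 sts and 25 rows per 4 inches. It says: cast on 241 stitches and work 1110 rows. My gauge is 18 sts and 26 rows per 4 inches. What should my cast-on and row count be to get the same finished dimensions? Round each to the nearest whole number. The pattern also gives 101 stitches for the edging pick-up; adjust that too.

Cast on 271 stitches; work 1154 rows; edging pick-up 114 stitches.

Stitches: 241 × 18/16 = 271.12 → 271.
Rows: 1110 × 26/25 = 1154.40 → 1154.
edging pick-up: 101 × 18/16 = 113.62 → 114.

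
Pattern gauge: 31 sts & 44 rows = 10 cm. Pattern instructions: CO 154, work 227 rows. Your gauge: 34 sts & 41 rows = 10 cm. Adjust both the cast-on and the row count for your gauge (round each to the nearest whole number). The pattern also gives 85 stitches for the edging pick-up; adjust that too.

Cast on 169 stitches; work 212 rows; edging pick-up 93 stitches.

Stitches: 154 × 34/31 = 168.90 → 169.
Rows: 227 × 41/44 = 211.52 → 212.
edging pick-up: 85 × 34/31 = 93.23 → 93.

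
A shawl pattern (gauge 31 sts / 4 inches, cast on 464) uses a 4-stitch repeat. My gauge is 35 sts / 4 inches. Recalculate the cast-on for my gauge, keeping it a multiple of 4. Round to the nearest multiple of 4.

Cast on 524 stitches.

464 × 35 / 31 = 523.87.
Nearest multiple of 4: 524.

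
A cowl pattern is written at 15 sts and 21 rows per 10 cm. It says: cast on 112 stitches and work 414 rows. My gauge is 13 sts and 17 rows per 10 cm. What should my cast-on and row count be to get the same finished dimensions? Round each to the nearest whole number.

Stitches: 112 × 13/15 = 97.07 → 97.
Rows: 414 × 17/21 = 335.14 → 335.

Cast on 97 stitches; work 335 rows.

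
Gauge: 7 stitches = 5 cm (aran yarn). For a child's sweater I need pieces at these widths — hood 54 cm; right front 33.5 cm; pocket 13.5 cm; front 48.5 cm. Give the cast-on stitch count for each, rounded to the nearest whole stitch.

hood 76; right front 47; pocket 19; front 68.

Rate = 7/5 = 1.4 sts per cm.
hood: 54 × 1.4 = 75.60 → 76.
right front: 33.5 × 1.4 = 46.90 → 47.
pocket: 13.5 × 1.4 = 18.90 → 19.
front: 48.5 × 1.4 = 67.90 → 68.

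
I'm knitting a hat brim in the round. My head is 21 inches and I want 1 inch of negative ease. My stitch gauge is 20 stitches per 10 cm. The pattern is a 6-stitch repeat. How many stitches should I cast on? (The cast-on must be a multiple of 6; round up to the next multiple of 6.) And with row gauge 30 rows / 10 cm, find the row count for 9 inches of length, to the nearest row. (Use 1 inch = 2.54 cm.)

Cast on 102 stitches; work 69 rows.

Finished = 21 − 1 = 20 inches.
20 inches × 2.54 = 50.80 cm.
20/10 = 2 sts per cm; 50.80 × 2 = 101.60 sts.
Next multiple of 6 → 102.
9 inches = 22.86 cm; × 3 = 68.58 → 69 rows.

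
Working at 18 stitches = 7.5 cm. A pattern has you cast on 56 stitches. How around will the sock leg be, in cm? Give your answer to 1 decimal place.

18 stitches / 7.5 cm = 2.4 stitches per cm.
56 / 2.4 = 23.33 cm.

23.3 cm.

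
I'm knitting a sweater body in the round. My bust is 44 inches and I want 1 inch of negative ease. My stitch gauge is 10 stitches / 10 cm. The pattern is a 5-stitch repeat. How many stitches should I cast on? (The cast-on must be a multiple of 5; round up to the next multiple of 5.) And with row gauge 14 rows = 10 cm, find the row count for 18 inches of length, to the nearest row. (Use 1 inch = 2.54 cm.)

Finished = 44 − 1 = 43 inches.
43 inches × 2.54 = 109.22 cm.
10/10 = 1 sts per cm; 109.22 × 1 = 109.22 sts.
Next multiple of 5 → 110.
18 inches = 45.72 cm; × 1.4 = 64.01 → 64 rows.

Cast on 110 stitches; work 64 rows.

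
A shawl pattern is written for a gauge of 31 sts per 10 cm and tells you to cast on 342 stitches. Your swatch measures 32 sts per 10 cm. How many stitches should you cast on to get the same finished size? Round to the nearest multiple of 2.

CO 354 sts.

Scale factor = 32 / 31 = 1.032.
342 × 32 / 31 = 353.03 sts.
→ 354 sts.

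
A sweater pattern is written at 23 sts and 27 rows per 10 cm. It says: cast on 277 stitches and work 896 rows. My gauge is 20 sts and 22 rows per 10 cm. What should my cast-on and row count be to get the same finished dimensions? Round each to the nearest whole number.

Stitches: 277 × 20/23 = 240.87 → 241.
Rows: 896 × 22/27 = 730.07 → 730.

Cast on 241 stitches; work 730 rows.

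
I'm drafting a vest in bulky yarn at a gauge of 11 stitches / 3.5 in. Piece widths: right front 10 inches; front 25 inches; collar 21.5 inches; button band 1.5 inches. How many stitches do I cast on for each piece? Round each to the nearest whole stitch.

Rate = 11/3.5 = 3.143 sts per in.
right front: 10 × 3.143 = 31.43 → 31.
front: 25 × 3.143 = 78.57 → 79.
collar: 21.5 × 3.143 = 67.57 → 68.
button band: 1.5 × 3.143 = 4.71 → 5.

right front 31; front 79; collar 68; button band 5.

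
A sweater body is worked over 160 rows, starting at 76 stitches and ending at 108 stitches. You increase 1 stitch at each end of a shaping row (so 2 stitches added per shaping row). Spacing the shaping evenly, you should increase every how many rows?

Increase every 10th row.

Stitches to add: |108 − 76| = 32.
Shaping rows needed: 32 / 2 = 16.
160 rows / 16 = every 10 rows.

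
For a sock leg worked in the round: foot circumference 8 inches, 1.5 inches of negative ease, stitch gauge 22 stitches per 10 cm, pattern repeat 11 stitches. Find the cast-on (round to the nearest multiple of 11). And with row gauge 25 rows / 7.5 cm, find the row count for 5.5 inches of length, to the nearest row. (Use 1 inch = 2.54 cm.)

Finished = 8 − 1.5 = 6.5 inches.
6.5 inches × 2.54 = 16.51 cm.
22/10 = 2.2 sts per cm; 16.51 × 2.2 = 36.32 sts.
Nearest multiple of 11 → 33.
5.5 inches = 13.97 cm; × 3.333 = 46.57 → 47 rows.

Cast on 33 stitches; work 47 rows.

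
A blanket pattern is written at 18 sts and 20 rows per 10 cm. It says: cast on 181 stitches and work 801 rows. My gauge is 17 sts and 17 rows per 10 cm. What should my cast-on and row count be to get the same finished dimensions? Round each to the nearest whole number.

Stitches: 181 × 17/18 = 170.94 → 171.
Rows: 801 × 17/20 = 680.85 → 681.

Cast on 171 stitches; work 681 rows.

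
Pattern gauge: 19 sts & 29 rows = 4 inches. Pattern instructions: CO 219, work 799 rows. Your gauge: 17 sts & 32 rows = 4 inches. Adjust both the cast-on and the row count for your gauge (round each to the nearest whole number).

Cast on 196 stitches; work 882 rows.

Stitches: 219 × 17/19 = 195.95 → 196.
Rows: 799 × 32/29 = 881.66 → 882.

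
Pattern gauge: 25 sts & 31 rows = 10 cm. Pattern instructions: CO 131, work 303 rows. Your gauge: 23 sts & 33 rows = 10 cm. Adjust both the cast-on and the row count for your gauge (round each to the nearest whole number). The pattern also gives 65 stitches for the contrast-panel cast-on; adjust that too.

Cast on 121 stitches; work 323 rows; contrast-panel cast-on 60 stitches.

Stitches: 131 × 23/25 = 120.52 → 121.
Rows: 303 × 33/31 = 322.55 → 323.
contrast-panel cast-on: 65 × 23/25 = 59.80 → 60.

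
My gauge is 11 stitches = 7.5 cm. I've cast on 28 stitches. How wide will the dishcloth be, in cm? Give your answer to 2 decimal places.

11 stitches / 7.5 cm = 1.467 stitches per cm.
28 / 1.467 = 19.091 cm.

19.09 cm.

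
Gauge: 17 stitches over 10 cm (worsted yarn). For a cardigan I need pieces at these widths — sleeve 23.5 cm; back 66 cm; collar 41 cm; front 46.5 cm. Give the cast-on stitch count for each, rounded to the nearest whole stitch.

sleeve 40; back 112; collar 70; front 79.

Rate = 17/10 = 1.7 sts per cm.
sleeve: 23.5 × 1.7 = 39.95 → 40.
back: 66 × 1.7 = 112.20 → 112.
collar: 41 × 1.7 = 69.70 → 70.
front: 46.5 × 1.7 = 79.05 → 79.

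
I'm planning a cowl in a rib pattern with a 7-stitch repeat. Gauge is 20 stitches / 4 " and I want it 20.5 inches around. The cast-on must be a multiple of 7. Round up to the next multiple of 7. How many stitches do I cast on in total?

20 / 4 = 5 sts per inch.
20.5 × 5 = 102.50 sts.
Next multiple of 7: 105.

105 stitches.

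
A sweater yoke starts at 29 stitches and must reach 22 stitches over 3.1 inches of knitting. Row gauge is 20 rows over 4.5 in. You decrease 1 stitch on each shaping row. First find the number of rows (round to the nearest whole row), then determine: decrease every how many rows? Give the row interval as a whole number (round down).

Rows = 3.1 × 4.444 = 13.8 → 14 rows.
Stitches to remove: 7 → 7 shaping rows (at 1 st each).
14 / 7 = 2.00 → every 2 rows.

Decrease every 2nd row.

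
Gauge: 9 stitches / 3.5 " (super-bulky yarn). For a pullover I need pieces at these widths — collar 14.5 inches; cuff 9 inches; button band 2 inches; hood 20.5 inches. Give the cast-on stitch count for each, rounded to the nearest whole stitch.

collar 37; cuff 23; button band 5; hood 53.

Rate = 9/3.5 = 2.571 sts per in.
collar: 14.5 × 2.571 = 37.29 → 37.
cuff: 9 × 2.571 = 23.14 → 23.
button band: 2 × 2.571 = 5.14 → 5.
hood: 20.5 × 2.571 = 52.71 → 53.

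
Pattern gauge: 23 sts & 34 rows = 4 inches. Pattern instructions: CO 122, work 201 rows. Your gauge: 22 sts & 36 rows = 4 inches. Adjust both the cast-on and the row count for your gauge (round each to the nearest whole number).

Stitches: 122 × 22/23 = 116.70 → 117.
Rows: 201 × 36/34 = 212.82 → 213.

Cast on 117 stitches; work 213 rows.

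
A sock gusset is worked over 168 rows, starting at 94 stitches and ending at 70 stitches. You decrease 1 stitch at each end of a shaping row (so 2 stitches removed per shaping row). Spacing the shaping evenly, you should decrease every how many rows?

Stitches to remove: |70 − 94| = 24.
Shaping rows needed: 24 / 2 = 12.
168 rows / 12 = every 14 rows.

Decrease every 14th row.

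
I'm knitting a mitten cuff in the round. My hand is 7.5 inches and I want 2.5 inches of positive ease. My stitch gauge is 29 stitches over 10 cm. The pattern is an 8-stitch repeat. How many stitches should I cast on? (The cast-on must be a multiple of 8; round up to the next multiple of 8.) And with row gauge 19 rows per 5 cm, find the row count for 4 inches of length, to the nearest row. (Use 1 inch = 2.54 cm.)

Finished = 7.5 + 2.5 = 10 inches.
10 inches × 2.54 = 25.40 cm.
29/10 = 2.9 sts per cm; 25.40 × 2.9 = 73.66 sts.
Next multiple of 8 → 80.
4 inches = 10.16 cm; × 3.8 = 38.61 → 39 rows.

Cast on 80 stitches; work 39 rows.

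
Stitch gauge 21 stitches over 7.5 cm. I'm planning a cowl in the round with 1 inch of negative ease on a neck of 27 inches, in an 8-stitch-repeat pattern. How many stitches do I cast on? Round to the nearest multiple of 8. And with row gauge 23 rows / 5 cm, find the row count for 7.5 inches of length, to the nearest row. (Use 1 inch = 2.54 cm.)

Cast on 184 stitches; work 88 rows.

Finished = 27 − 1 = 26 inches.
26 inches × 2.54 = 66.04 cm.
21/7.5 = 2.8 sts per cm; 66.04 × 2.8 = 184.91 sts.
Nearest multiple of 8 → 184.
7.5 inches = 19.05 cm; × 4.6 = 87.63 → 88 rows.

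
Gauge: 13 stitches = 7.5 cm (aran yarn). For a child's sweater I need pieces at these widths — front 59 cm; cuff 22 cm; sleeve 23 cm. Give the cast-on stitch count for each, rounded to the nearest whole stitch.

Rate = 13/7.5 = 1.733 sts per cm.
front: 59 × 1.733 = 102.27 → 102.
cuff: 22 × 1.733 = 38.13 → 38.
sleeve: 23 × 1.733 = 39.87 → 40.

front 102; cuff 38; sleeve 40.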